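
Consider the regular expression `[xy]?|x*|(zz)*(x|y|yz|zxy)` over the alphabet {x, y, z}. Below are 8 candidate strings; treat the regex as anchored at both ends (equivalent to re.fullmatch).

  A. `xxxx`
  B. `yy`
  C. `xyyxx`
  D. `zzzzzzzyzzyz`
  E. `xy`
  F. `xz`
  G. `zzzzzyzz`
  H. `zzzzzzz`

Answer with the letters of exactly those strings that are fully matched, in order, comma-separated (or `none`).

A → match
B → no match
C → no match
D → no match
E → no match
F → no match
G → no match
H → no match

A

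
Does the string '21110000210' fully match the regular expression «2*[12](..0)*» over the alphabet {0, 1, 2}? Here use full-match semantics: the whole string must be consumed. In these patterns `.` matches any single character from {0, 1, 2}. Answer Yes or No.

Yes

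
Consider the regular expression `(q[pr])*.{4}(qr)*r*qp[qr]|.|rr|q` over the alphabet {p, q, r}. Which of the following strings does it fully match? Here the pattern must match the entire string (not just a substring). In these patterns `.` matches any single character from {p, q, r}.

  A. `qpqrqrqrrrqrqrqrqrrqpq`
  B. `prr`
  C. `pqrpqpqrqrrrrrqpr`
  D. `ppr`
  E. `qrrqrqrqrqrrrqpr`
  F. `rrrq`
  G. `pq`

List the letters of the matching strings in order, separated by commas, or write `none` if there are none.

A → match
B. `prr` → no match
C → no match
D. `ppr` → no match
E → no match
F. `rrrq` → no match
G. `pq` → no match

A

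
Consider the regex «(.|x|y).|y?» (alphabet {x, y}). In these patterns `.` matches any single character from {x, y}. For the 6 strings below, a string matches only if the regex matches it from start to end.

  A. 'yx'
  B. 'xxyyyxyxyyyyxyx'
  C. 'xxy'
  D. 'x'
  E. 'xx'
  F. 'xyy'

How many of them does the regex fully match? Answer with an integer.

2

A → match
B → no match
C → no match
D → no match
E → match
F → no match
Total matched: 2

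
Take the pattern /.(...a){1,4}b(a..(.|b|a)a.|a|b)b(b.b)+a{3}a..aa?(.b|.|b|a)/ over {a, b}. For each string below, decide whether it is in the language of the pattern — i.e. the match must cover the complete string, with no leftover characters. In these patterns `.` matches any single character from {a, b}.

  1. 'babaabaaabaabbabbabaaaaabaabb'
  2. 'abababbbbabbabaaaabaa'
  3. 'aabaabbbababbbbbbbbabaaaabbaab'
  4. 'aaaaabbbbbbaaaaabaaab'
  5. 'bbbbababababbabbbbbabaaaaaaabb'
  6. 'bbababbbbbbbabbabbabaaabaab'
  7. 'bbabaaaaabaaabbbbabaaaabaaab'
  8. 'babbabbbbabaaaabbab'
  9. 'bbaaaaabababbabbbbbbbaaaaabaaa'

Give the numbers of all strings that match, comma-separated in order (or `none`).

1, 3, 4, 5, 7, 8, 9

1 → match
2 → no match
3 → match
4 → match
5 → match
6 → no match
7 → match
8 → match
9 → match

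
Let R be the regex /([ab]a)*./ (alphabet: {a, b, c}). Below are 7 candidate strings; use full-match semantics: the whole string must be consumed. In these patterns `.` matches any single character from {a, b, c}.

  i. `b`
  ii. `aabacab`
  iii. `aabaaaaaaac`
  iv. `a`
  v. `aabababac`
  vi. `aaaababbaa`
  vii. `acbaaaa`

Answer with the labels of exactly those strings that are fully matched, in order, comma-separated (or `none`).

i, iii, iv, v

i. `b` → match
ii. `aabacab` → no match
iii. `aabaaaaaaac` → match
iv. `a` → match
v. `aabababac` → match
vi. `aaaababbaa` → no match
vii. `acbaaaa` → no match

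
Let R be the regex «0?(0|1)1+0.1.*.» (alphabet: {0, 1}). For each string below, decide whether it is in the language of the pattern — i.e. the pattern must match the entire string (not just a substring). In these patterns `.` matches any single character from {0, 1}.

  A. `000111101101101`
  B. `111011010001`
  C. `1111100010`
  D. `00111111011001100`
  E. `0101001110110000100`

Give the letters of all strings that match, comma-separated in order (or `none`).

B, D

A → no match
B → match
C → no match
D → match
E → no match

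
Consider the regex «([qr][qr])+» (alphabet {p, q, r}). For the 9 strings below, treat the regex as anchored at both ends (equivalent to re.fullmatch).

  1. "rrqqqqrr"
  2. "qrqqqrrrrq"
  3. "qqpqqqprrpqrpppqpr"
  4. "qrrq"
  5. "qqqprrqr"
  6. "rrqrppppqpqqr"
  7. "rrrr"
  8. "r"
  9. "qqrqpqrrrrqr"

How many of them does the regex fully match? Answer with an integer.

4

1 → match
2 → match
3 → no match
4 → match
5 → no match
6 → no match
7 → match
8 → no match
9 → no match
Total matched: 4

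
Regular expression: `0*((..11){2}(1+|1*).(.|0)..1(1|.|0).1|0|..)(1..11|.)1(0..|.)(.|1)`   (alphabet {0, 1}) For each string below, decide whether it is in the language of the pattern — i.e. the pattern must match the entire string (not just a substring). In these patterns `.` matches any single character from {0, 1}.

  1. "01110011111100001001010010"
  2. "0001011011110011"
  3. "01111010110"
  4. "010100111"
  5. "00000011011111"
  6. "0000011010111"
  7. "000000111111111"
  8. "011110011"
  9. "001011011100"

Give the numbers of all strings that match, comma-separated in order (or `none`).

1 → match
2 → no match
3 → no match
4 → no match
5 → match
6 → match
7 → match
8 → match
9 → match

1, 5, 6, 7, 8, 9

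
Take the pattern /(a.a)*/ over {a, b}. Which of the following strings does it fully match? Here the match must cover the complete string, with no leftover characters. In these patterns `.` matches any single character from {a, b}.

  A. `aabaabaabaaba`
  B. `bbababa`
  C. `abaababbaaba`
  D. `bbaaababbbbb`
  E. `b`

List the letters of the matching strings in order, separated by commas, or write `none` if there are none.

A → no match
B → no match
C → no match
D → no match
E → no match

none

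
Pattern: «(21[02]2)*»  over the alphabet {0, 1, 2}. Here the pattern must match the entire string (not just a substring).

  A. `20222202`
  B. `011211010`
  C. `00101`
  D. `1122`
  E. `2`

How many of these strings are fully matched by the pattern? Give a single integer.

0

A → no match
B → no match
C → no match
D → no match
E → no match
Total matched: 0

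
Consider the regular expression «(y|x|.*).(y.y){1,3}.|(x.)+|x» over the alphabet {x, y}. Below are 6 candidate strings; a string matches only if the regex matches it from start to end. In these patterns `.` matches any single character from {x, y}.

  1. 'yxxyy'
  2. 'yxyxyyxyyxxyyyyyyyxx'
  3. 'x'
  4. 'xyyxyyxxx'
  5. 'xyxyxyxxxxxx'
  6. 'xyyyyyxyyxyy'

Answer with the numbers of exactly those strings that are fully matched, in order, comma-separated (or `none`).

3, 5, 6

1 → no match
2 → no match
3 → match
4 → no match
5 → match
6 → match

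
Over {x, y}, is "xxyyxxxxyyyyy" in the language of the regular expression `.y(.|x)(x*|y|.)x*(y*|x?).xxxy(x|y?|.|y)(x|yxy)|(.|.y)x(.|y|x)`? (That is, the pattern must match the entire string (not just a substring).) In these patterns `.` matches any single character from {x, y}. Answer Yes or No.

No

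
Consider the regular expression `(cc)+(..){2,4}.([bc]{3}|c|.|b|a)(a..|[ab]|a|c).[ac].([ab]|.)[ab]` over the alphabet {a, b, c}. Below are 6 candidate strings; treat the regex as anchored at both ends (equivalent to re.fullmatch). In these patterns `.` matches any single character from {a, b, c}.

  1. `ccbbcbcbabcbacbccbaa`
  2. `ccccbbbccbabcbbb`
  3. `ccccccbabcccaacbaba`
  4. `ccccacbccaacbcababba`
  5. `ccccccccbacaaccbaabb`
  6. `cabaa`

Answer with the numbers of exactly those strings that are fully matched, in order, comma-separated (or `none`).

1 → match
2 → match
3 → no match
4 → match
5 → match
6 → no match — must start with `cc`

1, 2, 4, 5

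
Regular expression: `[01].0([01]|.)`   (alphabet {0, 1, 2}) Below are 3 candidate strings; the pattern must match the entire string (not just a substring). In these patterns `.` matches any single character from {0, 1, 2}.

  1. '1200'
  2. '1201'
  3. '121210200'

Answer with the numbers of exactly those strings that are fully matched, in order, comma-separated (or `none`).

1, 2

1 → match
2 → match
3 → no match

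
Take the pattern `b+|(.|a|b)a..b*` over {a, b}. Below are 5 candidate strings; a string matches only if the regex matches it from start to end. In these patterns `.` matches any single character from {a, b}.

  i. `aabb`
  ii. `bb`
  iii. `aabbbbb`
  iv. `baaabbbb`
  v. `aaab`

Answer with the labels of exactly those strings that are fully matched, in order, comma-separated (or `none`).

i. `aabb` → match
ii. `bb` → match
iii. `aabbbbb` → match
iv. `baaabbbb` → match
v. `aaab` → match

i, ii, iii, iv, v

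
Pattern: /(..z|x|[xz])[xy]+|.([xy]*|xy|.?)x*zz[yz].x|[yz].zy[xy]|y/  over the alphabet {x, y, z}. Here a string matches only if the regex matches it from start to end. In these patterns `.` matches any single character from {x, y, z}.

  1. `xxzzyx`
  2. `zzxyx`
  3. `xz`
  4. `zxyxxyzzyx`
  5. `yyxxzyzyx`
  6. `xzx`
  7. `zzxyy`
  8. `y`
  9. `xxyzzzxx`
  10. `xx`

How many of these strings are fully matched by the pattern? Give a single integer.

3

1 → no match
2 → no match
3 → no match
4 → no match
5 → no match
6 → no match
7 → no match
8 → match
9 → match
10 → match
Total matched: 3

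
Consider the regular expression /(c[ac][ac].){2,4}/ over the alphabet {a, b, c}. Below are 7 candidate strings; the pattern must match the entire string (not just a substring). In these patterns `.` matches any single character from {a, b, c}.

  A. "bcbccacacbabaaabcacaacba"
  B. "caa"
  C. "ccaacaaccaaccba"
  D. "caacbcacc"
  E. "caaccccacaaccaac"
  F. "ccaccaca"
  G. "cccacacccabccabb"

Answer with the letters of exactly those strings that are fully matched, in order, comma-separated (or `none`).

A → no match — must start with "c"
B → no match
C → no match
D → no match
E → match
F → match
G → no match

E, F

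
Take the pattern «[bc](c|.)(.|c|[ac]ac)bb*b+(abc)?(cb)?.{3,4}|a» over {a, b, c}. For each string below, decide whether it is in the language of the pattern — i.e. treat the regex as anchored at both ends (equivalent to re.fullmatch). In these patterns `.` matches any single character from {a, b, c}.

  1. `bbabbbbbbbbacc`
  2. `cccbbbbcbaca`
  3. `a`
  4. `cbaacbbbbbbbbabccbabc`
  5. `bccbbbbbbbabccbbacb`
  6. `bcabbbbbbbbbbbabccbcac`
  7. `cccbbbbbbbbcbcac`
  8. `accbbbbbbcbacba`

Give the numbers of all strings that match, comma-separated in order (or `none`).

1, 2, 3, 4, 5, 6, 7

1 → match
2 → match
3 → match
4 → match
5 → match
6 → match
7 → match
8 → no match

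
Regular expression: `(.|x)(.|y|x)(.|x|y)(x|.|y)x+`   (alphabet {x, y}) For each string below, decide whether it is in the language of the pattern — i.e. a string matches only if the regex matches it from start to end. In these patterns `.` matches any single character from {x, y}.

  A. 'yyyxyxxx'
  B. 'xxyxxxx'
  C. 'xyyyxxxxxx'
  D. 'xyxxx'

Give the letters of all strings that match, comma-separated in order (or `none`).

A → no match
B → match
C → match
D → match

B, C, D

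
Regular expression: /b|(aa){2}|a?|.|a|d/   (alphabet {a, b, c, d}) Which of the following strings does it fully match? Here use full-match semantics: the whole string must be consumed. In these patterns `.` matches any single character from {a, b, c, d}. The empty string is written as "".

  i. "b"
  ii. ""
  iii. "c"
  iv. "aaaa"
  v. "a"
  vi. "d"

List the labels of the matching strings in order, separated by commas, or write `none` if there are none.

i → match
ii → match
iii → match
iv → match
v → match
vi → match

i, ii, iii, iv, v, vi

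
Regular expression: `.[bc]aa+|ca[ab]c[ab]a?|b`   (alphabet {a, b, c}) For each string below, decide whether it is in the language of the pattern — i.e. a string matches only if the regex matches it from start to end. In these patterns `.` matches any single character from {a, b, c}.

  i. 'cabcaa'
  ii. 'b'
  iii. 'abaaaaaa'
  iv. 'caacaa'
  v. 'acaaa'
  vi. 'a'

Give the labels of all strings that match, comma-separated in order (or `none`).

i, ii, iii, iv, v

i. 'cabcaa' → match
ii. 'b' → match
iii. 'abaaaaaa' → match
iv. 'caacaa' → match
v. 'acaaa' → match
vi. 'a' → no match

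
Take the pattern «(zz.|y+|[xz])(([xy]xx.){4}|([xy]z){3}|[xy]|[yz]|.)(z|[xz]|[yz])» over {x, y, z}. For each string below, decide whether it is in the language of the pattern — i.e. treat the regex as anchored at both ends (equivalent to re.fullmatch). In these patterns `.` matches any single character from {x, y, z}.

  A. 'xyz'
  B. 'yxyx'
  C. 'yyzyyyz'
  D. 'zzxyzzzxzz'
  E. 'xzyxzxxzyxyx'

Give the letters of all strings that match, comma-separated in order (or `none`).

A

A. 'xyz' → match
B. 'yxyx' → no match
C. 'yyzyyyz' → no match
D. 'zzxyzzzxzz' → no match
E. 'xzyxzxxzyxyx' → no match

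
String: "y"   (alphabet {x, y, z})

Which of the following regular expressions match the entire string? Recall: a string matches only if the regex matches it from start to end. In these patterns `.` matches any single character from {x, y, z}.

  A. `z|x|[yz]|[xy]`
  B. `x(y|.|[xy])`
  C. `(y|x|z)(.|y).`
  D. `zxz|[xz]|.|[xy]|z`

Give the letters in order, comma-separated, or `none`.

A → match
B → no match — must start with "x"
C → no match
D → match

A, D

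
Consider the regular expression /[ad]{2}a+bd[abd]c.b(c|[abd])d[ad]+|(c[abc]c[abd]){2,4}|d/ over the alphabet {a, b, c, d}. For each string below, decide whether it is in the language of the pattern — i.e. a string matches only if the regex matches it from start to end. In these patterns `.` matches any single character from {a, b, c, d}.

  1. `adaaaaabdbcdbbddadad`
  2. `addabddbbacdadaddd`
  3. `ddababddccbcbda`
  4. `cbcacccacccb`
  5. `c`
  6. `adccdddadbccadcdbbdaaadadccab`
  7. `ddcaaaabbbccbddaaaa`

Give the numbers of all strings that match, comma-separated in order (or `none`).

1 → match
2 → no match
3 → no match
4. `cbcacccacccb` → match
5. `c` → no match
6 → no match
7 → no match

1, 4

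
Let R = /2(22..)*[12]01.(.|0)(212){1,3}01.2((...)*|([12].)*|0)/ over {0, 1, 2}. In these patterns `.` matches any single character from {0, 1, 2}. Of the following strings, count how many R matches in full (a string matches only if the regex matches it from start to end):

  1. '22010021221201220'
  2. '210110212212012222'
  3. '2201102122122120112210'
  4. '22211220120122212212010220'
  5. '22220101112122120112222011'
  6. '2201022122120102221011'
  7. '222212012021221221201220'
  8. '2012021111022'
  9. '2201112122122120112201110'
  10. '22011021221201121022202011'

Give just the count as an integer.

9

1 → match
2 → match
3 → match
4 → match
5 → match
6 → match
7 → match
8 → no match
9 → match
10 → match
Total matched: 9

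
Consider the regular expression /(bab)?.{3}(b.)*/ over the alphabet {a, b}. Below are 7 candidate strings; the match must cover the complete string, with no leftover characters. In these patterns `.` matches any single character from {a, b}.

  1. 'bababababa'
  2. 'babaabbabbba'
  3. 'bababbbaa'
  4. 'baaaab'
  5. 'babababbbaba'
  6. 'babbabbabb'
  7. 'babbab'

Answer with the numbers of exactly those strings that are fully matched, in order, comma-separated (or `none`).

1, 2, 5, 6, 7

1 → match
2 → match
3 → no match
4 → no match
5 → match
6 → match
7 → match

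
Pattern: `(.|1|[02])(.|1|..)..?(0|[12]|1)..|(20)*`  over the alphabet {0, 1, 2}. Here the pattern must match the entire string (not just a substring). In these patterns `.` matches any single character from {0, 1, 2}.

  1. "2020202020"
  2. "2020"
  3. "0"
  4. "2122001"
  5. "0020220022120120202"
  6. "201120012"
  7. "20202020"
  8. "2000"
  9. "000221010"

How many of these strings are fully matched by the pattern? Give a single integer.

1. "2020202020" → match
2. "2020" → match
3. "0" → no match
4. "2122001" → match
5 → no match
6. "201120012" → no match
7. "20202020" → match
8. "2000" → no match
9. "000221010" → no match
Total matched: 4

4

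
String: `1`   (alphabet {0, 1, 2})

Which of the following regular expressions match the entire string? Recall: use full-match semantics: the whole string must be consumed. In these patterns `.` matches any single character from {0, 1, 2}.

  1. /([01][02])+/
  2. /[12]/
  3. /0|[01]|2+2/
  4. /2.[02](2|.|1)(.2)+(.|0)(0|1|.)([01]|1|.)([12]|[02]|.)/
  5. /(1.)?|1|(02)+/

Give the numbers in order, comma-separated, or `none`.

2, 3, 5

1 → no match
2 → match
3 → match
4 → no match — must start with `2`
5 → match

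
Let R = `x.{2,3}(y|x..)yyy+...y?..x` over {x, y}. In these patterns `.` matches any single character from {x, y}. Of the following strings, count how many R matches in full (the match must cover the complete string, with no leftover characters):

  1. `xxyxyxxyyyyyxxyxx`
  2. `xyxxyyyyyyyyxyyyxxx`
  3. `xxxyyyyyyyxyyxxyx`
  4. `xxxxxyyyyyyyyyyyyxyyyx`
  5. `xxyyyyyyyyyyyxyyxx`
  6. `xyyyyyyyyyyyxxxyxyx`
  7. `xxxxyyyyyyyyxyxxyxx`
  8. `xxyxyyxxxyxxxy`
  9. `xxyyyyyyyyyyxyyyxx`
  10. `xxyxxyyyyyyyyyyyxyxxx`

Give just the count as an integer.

6

1 → no match
2 → match
3 → no match
4 → match
5 → match
6 → match
7 → no match
8 → no match — must end with `x`
9 → match
10 → match
Total matched: 6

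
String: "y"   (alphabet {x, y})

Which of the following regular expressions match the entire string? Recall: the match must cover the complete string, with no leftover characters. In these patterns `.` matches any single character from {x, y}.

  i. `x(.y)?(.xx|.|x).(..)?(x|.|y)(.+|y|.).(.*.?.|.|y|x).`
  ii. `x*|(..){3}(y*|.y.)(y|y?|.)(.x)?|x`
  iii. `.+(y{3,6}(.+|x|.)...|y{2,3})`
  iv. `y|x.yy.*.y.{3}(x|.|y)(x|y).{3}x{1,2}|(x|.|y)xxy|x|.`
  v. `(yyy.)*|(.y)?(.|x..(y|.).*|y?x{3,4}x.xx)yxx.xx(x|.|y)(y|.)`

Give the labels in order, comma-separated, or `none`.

iv

i → no match — must start with "x"
ii → no match
iii → no match
iv → match
v → no match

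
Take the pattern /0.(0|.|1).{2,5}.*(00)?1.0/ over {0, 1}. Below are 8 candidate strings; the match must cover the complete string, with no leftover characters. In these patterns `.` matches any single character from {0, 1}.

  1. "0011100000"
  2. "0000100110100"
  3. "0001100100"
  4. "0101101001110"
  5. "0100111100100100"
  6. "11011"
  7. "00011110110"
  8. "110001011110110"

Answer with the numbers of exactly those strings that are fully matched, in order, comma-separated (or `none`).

2, 3, 4, 5, 7

1. "0011100000" → no match
2 → match
3. "0001100100" → match
4 → match
5 → match
6. "11011" → no match — must start with "0"
7. "00011110110" → match
8 → no match — must start with "0"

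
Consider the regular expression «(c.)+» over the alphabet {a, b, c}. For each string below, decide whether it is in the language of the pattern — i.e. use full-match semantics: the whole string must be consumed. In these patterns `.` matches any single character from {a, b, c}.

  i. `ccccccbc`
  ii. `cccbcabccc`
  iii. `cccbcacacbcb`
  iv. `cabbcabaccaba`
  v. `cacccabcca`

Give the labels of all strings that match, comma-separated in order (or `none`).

iii

i → no match
ii → no match
iii → match
iv → no match
v → no match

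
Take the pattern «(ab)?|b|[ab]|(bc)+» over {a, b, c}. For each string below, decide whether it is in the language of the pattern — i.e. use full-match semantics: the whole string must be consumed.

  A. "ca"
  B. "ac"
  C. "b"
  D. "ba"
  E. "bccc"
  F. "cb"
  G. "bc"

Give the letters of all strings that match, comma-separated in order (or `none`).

A → no match
B → no match
C → match
D → no match
E → no match
F → no match
G → match

C, G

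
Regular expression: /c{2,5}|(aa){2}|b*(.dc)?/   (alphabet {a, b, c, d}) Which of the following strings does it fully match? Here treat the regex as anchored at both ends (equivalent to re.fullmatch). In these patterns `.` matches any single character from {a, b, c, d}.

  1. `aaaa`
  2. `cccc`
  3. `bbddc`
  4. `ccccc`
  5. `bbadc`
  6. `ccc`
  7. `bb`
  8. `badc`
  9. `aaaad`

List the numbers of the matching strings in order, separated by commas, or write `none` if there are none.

1, 2, 3, 4, 5, 6, 7, 8

1 → match
2 → match
3 → match
4 → match
5 → match
6 → match
7 → match
8 → match
9 → no match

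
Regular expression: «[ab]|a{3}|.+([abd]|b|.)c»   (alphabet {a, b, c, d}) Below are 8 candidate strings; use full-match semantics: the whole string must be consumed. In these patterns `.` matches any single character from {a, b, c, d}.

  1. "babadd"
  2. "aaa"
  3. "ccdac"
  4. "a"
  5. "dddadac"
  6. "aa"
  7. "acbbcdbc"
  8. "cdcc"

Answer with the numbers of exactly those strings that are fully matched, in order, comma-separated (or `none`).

2, 3, 4, 5, 7, 8

1 → no match
2 → match
3 → match
4 → match
5 → match
6 → no match
7 → match
8 → match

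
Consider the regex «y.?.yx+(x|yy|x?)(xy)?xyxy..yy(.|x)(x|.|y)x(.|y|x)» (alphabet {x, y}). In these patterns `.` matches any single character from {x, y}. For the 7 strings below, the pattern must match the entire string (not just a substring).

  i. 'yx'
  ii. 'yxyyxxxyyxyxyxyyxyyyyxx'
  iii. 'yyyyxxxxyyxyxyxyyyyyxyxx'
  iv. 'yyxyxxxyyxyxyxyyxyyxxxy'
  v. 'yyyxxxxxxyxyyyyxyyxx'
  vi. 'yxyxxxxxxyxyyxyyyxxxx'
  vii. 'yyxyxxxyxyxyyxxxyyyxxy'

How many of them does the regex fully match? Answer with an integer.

i. 'yx' → no match
ii → match
iii → match
iv → match
v → no match
vi → no match
vii → no match
Total matched: 3

3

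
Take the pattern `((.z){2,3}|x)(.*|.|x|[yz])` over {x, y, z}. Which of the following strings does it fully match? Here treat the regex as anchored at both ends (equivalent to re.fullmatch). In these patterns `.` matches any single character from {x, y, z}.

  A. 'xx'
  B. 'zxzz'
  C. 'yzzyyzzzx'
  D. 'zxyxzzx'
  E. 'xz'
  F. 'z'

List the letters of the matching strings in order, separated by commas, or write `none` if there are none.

A, E

A → match
B → no match
C → no match
D → no match
E → match
F → no match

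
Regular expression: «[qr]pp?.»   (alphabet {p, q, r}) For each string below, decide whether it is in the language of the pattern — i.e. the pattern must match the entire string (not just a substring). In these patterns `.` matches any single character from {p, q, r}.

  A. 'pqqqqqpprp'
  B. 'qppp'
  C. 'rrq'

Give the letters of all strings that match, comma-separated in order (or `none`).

A. 'pqqqqqpprp' → no match
B. 'qppp' → match
C. 'rrq' → no match

B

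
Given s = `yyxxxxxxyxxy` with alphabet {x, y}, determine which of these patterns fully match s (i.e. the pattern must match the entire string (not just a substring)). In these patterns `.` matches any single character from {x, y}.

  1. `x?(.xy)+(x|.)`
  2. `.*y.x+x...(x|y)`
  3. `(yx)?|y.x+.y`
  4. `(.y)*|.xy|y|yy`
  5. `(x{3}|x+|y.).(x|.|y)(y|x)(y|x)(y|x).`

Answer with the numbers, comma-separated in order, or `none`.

2

1 → no match
2 → match
3 → no match
4 → no match
5 → no match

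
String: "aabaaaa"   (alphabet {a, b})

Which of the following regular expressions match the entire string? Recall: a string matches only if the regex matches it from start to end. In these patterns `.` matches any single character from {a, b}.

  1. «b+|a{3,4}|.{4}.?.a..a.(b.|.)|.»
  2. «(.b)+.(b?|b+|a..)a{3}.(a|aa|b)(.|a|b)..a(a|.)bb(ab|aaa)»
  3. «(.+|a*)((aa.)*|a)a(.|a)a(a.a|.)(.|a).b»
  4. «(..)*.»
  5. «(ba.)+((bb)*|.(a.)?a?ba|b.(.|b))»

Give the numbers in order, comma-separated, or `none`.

1 → no match
2 → no match
3 → no match — must end with "b"
4 → match
5 → no match — must start with "ba"

4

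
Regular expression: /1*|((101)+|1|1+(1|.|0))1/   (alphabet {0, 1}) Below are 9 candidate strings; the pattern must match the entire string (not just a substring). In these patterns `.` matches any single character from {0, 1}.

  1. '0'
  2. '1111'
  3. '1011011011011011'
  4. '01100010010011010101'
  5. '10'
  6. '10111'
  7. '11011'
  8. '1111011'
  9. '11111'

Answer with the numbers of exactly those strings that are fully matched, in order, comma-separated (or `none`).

1 → no match
2 → match
3 → match
4 → no match
5 → no match
6 → no match
7 → no match
8 → no match
9 → match

2, 3, 9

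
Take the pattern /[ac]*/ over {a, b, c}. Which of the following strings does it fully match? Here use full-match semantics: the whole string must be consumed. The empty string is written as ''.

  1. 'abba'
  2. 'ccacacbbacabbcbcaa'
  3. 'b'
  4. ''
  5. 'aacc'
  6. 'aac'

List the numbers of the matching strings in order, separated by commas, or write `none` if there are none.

1 → no match
2 → no match
3 → no match
4 → match
5 → match
6 → match

4, 5, 6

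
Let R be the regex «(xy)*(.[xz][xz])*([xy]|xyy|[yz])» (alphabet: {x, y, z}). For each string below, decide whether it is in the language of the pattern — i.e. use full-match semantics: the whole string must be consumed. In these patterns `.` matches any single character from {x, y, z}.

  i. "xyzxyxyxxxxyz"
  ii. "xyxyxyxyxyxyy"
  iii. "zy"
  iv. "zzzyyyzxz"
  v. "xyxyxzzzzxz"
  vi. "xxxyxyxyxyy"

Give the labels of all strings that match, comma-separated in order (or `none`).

ii, v

i → no match
ii → match
iii → no match
iv → no match
v → match
vi → no match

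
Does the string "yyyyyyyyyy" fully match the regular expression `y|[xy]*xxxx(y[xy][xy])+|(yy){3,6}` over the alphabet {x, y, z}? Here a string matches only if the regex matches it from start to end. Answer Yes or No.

Yes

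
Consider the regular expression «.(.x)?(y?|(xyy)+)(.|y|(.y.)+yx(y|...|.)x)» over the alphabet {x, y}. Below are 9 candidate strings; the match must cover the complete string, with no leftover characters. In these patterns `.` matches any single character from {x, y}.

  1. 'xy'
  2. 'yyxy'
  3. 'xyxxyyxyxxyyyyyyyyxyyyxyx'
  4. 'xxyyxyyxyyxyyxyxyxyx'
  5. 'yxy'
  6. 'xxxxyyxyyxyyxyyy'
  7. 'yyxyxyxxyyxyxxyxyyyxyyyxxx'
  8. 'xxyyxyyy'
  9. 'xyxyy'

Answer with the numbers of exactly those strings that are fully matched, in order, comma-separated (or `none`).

1, 2, 3, 4, 6, 7, 8, 9

1 → match
2 → match
3 → match
4 → match
5 → no match
6 → match
7 → match
8 → match
9 → match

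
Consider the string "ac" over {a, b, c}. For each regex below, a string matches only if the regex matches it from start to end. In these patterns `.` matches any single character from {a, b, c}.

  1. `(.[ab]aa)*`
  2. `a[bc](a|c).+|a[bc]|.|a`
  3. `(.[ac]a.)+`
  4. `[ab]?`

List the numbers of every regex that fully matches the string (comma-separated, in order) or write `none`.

1 → no match
2 → match
3 → no match
4 → no match

2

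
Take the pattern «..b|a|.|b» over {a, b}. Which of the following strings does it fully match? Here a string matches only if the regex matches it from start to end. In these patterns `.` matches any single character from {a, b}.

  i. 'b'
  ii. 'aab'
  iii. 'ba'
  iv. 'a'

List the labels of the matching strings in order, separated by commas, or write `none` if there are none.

i, ii, iv

i → match
ii → match
iii → no match
iv → match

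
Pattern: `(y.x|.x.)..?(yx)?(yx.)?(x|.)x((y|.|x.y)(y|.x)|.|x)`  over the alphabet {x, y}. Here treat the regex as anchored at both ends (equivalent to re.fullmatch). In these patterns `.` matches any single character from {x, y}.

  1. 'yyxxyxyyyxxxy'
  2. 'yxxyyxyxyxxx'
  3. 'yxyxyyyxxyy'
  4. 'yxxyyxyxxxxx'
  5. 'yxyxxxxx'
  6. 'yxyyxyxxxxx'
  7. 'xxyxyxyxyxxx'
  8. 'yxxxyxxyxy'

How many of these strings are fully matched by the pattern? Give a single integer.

1 → no match
2 → match
3 → no match
4 → match
5 → match
6 → match
7 → match
8 → match
Total matched: 6

6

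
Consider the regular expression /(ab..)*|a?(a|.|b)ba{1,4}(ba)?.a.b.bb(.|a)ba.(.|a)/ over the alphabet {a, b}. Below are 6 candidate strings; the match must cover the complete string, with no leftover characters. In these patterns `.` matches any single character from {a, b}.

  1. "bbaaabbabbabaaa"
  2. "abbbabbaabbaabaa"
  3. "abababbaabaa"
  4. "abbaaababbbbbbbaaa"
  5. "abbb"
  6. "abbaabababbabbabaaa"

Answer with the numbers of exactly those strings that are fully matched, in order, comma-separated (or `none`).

1 → match
2 → match
3 → match
4 → match
5 → match
6 → match

1, 2, 3, 4, 5, 6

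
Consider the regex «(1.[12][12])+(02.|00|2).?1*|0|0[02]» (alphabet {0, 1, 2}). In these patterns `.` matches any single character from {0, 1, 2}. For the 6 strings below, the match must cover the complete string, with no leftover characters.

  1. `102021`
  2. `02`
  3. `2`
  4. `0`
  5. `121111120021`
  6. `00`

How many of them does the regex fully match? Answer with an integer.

1 → no match
2 → match
3 → no match
4 → match
5 → match
6 → match
Total matched: 4

4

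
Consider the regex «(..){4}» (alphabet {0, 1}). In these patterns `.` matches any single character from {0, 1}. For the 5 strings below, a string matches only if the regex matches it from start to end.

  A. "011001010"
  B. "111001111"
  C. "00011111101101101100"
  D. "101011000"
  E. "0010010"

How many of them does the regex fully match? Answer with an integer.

0

A → no match
B → no match
C → no match
D → no match
E → no match
Total matched: 0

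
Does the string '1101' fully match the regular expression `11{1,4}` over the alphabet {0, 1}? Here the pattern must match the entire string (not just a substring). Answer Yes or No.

No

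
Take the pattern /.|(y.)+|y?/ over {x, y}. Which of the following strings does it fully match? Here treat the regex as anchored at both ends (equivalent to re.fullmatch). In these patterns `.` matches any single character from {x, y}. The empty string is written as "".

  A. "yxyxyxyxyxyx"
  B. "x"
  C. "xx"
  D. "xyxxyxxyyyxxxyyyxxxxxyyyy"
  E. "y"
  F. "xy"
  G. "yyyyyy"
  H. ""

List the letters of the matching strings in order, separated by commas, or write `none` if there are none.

A → match
B → match
C → no match
D → no match
E → match
F → no match
G → match
H → match

A, B, E, G, H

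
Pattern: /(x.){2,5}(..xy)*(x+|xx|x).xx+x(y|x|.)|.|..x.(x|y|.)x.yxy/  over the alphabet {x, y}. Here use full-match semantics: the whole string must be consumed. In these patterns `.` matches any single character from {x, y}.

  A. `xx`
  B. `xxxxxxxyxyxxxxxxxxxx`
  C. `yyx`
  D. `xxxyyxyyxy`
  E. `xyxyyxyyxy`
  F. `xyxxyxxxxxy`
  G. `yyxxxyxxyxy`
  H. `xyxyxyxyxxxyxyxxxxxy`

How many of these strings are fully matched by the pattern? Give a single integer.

A. `xx` → no match
B → match
C. `yyx` → no match
D. `xxxyyxyyxy` → match
E. `xyxyyxyyxy` → match
F. `xyxxyxxxxxy` → no match
G. `yyxxxyxxyxy` → no match
H → match
Total matched: 4

4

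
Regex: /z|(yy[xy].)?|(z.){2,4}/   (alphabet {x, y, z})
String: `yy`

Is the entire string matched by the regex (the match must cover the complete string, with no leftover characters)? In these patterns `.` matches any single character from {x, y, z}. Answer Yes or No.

No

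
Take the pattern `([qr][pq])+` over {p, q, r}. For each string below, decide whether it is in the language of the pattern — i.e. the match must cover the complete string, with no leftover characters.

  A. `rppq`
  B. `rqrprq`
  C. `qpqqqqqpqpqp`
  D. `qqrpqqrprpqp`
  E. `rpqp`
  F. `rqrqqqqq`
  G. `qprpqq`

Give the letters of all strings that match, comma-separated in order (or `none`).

A. `rppq` → no match
B. `rqrprq` → match
C. `qpqqqqqpqpqp` → match
D. `qqrpqqrprpqp` → match
E. `rpqp` → match
F. `rqrqqqqq` → match
G. `qprpqq` → match

B, C, D, E, F, G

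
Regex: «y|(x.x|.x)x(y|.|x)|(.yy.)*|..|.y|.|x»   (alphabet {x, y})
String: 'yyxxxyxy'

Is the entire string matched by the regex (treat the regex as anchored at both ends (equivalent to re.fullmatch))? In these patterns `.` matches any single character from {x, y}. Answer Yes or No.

No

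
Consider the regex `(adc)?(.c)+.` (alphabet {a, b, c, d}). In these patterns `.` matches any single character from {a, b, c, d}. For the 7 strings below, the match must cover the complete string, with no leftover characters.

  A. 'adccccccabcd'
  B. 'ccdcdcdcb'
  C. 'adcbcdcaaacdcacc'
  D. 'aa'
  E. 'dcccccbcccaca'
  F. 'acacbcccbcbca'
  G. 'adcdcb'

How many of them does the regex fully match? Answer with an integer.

4

A → no match
B → match
C → no match
D → no match
E → match
F → match
G → match
Total matched: 4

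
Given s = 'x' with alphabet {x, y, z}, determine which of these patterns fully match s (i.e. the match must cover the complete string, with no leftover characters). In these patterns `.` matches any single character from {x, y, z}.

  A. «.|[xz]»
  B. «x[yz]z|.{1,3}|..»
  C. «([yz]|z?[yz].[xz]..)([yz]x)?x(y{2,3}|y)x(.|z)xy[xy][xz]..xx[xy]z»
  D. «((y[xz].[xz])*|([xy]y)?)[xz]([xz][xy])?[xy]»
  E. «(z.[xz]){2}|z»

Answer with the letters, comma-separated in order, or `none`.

A → match
B → match
C → no match — must end with 'z'
D → no match
E → no match — must start with 'z'

A, B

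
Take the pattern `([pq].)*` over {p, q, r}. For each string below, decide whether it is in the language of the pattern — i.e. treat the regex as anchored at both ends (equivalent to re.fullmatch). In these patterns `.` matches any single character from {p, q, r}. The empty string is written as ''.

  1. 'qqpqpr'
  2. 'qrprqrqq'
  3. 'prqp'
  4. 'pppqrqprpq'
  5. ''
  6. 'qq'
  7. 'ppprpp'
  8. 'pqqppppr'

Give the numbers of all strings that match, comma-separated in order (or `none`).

1, 2, 3, 5, 6, 7, 8

1 → match
2 → match
3 → match
4 → no match
5 → match
6 → match
7 → match
8 → match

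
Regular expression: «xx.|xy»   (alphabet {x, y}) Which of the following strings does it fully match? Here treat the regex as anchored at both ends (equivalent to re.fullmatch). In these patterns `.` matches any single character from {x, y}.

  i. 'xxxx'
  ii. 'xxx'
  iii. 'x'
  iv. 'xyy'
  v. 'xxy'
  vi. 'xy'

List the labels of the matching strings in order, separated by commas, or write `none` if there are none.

ii, v, vi

i → no match
ii → match
iii → no match
iv → no match
v → match
vi → match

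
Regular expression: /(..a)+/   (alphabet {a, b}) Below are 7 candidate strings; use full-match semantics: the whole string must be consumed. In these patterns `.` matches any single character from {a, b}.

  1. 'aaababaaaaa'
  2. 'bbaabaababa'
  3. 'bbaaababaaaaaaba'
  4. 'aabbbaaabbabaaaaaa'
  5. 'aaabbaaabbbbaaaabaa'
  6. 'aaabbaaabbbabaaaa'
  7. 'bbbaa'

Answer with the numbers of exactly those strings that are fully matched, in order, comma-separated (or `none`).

1. 'aaababaaaaa' → no match
2. 'bbaabaababa' → no match
3 → no match
4 → no match
5 → no match
6 → no match
7. 'bbbaa' → no match

none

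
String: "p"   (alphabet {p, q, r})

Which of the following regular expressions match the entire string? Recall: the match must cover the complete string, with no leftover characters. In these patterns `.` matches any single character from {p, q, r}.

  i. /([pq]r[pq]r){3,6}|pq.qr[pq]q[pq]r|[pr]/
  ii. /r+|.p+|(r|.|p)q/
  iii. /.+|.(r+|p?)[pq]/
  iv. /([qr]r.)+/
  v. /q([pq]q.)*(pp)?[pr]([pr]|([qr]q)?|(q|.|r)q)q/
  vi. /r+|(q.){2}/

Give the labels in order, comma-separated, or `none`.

i, iii

i → match
ii → no match
iii → match
iv → no match
v → no match — must start with "q"
vi → no match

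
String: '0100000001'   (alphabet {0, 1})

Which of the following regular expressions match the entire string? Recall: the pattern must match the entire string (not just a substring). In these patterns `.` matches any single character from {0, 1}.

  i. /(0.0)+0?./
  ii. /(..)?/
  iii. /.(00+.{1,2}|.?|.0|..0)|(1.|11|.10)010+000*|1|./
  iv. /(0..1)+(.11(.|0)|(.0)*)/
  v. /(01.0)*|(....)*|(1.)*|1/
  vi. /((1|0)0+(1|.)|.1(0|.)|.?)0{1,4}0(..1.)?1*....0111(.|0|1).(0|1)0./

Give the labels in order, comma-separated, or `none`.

i

i → match
ii → no match
iii → no match
iv → no match
v → no match
vi → no match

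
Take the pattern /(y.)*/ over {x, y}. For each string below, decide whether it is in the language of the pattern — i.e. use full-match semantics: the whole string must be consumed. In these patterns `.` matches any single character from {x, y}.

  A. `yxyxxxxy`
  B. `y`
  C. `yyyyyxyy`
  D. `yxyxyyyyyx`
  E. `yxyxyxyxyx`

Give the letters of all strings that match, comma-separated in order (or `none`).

C, D, E

A → no match
B → no match
C → match
D → match
E → match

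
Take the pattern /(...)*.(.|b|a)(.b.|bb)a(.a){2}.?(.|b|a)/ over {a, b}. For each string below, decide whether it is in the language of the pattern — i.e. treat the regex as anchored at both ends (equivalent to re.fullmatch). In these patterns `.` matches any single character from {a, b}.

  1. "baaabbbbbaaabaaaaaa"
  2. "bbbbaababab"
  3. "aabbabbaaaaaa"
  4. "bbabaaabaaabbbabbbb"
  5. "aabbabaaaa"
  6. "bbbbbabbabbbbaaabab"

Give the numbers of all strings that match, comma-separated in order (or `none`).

1 → no match
2 → match
3 → match
4 → no match
5 → match
6 → match

2, 3, 5, 6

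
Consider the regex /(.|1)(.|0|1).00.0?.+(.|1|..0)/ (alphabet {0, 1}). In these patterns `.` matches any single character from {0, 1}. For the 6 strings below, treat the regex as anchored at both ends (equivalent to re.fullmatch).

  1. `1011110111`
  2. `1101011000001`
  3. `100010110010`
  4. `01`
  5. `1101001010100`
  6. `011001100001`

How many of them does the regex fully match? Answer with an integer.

1

1 → no match
2 → no match
3 → no match
4 → no match
5 → no match
6 → match
Total matched: 1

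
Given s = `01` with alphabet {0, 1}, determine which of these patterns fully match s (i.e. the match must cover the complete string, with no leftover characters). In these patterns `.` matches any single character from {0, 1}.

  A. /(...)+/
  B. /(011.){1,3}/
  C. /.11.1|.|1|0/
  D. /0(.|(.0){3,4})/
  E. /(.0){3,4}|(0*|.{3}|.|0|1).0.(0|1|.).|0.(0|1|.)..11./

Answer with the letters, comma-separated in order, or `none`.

D

A → no match
B → no match — must start with `011`
C → no match
D → match
E → no match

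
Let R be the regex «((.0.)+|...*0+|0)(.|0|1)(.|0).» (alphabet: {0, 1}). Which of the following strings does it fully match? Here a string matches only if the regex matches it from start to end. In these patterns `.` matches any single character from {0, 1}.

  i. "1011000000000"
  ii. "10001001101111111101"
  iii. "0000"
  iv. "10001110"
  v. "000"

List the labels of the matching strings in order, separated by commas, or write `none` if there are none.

i, iii

i → match
ii → no match
iii. "0000" → match
iv. "10001110" → no match
v. "000" → no match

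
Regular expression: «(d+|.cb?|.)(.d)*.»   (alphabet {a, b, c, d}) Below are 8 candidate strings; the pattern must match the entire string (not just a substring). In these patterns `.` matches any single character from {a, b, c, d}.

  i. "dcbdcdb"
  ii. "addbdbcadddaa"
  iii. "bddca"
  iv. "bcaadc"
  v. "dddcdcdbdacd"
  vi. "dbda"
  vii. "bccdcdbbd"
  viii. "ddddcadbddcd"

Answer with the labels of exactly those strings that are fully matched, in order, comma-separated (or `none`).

i, vi

i → match
ii → no match
iii → no match
iv → no match
v → no match
vi → match
vii → no match
viii → no match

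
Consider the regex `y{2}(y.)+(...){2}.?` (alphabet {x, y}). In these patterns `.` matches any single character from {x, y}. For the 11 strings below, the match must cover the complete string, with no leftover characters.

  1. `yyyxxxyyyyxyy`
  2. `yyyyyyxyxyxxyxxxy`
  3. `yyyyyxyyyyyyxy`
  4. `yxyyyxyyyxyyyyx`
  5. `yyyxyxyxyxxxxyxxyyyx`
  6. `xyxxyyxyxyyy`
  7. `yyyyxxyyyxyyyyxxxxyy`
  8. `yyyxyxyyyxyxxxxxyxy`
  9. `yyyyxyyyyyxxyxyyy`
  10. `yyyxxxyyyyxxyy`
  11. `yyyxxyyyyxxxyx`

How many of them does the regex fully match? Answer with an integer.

2

1 → no match
2 → no match
3 → match
4 → no match
5 → no match
6 → no match — must start with `y`
7 → no match
8 → match
9 → no match
10 → no match
11 → no match
Total matched: 2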